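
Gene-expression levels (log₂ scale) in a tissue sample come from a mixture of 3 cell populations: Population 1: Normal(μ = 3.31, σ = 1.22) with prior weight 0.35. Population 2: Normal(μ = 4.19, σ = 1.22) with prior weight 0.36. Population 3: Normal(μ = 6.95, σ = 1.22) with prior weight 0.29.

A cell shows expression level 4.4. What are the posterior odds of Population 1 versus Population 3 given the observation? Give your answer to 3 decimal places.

Only the two components matter; the odds are (π_i f_i(x)) / (π_j f_j(x)).
Evaluate each component's likelihood at the observed value:
  p_1 = 0.219389
  p_2 = 0.322193
  p_3 = 0.0368028
0.0767861 / 0.0106728 ≈ 7.195

7.195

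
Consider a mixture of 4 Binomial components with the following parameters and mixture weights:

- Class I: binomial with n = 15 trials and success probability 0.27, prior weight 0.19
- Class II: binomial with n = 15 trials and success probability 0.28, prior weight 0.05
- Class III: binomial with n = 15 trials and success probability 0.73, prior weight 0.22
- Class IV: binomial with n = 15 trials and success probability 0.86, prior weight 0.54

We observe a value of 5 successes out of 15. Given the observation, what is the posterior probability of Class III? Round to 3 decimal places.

0.006

By Bayes' theorem, P(k | x) = P(Z=k) f_k(x) / Σ_j P(Z=j) f_j(x).
Evaluate each component's likelihood at the observed value:
  L_I = 0.185184
  L_II = 0.193495
  L_III = 0.00128176
  L_IV = 4.08628e-06
Multiply by the mixture weights:
  P(Z=I)·L_I = 0.19 × 0.185184 = 0.0351849
  P(Z=II)·L_II = 0.05 × 0.193495 = 0.00967477
  P(Z=III)·L_III = 0.22 × 0.00128176 = 0.000281988
  P(Z=IV)·L_IV = 0.54 × 4.08628e-06 = 2.20659e-06
Normaliser: 0.0351849 + 0.00967477 + 0.000281988 + 2.20659e-06 = 0.0451439
Responsibility of Class III: 0.000281988 / 0.0451439 ≈ 0.006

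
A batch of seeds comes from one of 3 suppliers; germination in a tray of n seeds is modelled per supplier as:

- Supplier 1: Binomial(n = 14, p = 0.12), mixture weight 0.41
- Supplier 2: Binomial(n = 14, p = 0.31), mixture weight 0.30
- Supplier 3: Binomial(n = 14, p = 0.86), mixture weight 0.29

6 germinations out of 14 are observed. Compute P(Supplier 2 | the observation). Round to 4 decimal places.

0.9676

P(component k | x) = P(Z=k)·f_k(x) / marginal(x), where marginal(x) = Σ_j P(Z=j)·f_j(x).
Component likelihoods at x = 6 germinations out of 14:
  p_1 = 0.00322481
  p_2 = 0.136936
  p_3 = 0.000179296
Unnormalised posteriors:
  P(Z=1)·p_1 = 0.41 × 0.00322481 = 0.00132217
  P(Z=2)·p_2 = 0.30 × 0.136936 = 0.0410809
  P(Z=3)·p_3 = 0.29 × 0.000179296 = 5.19958e-05
Evidence: 0.00132217 + 0.0410809 + 5.19958e-05 = 0.042455
So the posterior for Supplier 2 is 0.0410809 / 0.042455 ≈ 0.9676.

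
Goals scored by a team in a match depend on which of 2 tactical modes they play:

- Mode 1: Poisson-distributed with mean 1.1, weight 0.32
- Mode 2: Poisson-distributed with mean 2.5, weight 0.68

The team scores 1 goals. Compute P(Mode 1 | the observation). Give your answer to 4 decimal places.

The responsibility of component k is P(Z=k) f_k(x) divided by Σ_j P(Z=j) f_j(x).
Poisson probabilities:
  p_1 = 0.366158
  p_2 = 0.205212
Unnormalised posteriors:
  P(Z=1)·p_1 = 0.32 × 0.366158 = 0.117171
  P(Z=2)·p_2 = 0.68 × 0.205212 = 0.139544
Sum: 0.117171 + 0.139544 = 0.256715
Responsibility of Mode 1: 0.117171 / 0.256715 ≈ 0.4564

0.4564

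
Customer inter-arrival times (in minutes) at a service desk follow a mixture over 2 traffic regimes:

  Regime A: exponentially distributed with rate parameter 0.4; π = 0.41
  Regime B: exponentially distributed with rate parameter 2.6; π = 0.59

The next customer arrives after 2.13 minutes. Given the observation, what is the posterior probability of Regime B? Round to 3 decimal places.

Posterior ∝ prior × likelihood, so P(k | x) ∝ π_k f_k(x); normalise over all components.
Evaluate each component's likelihood at the observed value:
  p_A = 0.4·e^(−0.4·2.13) = 0.4·e^(−0.8520) = 0.170624
  p_B = 2.6·e^(−2.6·2.13) = 2.6·e^(−5.5380) = 0.0102294
Prior × likelihood for each component:
  π_A·p_A = 0.41 × 0.170624 = 0.069956
  π_B·p_B = 0.59 × 0.0102294 = 0.00603535
Sum: 0.069956 + 0.00603535 = 0.0759913
P(Regime B | 2.13 minutes) = 0.00603535 / 0.0759913 ≈ 0.079

0.079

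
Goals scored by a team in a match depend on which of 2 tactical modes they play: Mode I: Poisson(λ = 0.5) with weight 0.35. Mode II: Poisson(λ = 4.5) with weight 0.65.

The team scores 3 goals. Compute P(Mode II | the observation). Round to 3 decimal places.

0.961

The responsibility of component k is π_k f_k(x) divided by Σ_j π_j f_j(x).
Component likelihoods at x = 3 goals:
  L_I = e^(−0.5)·0.5^3/3! = 0.0126361
  L_II = e^(−4.5)·4.5^3/3! = 0.168718
Unnormalised posteriors:
  π_I·L_I = 0.35 × 0.0126361 = 0.00442262
  π_II·L_II = 0.65 × 0.168718 = 0.109667
Evidence: 0.00442262 + 0.109667 = 0.114089
P(Mode II | data) ≈ 0.961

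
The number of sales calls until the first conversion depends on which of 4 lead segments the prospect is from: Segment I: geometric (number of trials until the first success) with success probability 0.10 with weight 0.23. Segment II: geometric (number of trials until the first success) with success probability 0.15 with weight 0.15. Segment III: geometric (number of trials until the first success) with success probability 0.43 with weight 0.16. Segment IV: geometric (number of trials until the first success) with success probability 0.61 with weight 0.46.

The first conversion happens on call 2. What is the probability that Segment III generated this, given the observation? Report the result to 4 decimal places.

Apply Bayes' rule: the posterior for each component is proportional to its prior times its likelihood at x.
Evaluate each component's likelihood at the observed value:
  L_I = 0.10·(1−0.10)^1 = 0.10·0.9 = 0.09
  L_II = 0.15·(1−0.15)^1 = 0.15·0.85 = 0.1275
  L_III = 0.43·(1−0.43)^1 = 0.43·0.57 = 0.2451
  L_IV = 0.61·(1−0.61)^1 = 0.61·0.39 = 0.2379
Unnormalised posteriors:
  π_I·L_I = 0.23 × 0.09 = 0.0207
  π_II·L_II = 0.15 × 0.1275 = 0.019125
  π_III·L_III = 0.16 × 0.2451 = 0.039216
  π_IV·L_IV = 0.46 × 0.2379 = 0.109434
Normaliser: 0.0207 + 0.019125 + 0.039216 + 0.109434 = 0.188475
Responsibility of Segment III: 0.039216 / 0.188475 ≈ 0.2081

0.2081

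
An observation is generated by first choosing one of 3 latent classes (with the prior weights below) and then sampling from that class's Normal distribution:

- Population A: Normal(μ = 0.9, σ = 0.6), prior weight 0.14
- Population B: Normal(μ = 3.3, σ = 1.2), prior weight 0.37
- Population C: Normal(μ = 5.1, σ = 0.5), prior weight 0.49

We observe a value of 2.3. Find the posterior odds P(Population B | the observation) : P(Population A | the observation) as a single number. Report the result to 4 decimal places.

14.2067

Posterior odds = (P(Z=i) f_i(x)) / (P(Z=j) f_j(x)); the normalising sum cancels.
Normal densities:
  f_A = 0.0437031
  f_B = 0.234927
  f_C = 1.23652e-07
0.0869228 / 0.00611844 ≈ 14.2067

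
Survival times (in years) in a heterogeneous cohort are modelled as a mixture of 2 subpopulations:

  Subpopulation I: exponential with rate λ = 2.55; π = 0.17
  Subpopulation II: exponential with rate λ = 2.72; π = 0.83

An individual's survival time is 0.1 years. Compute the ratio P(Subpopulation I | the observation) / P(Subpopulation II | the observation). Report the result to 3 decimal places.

0.195

The posterior odds equal the prior odds times the likelihood ratio: (P(Z=i)/P(Z=j))·(f_i(x)/f_j(x)).
Evaluate each component's likelihood at the observed value:
  L_I = 1.97604
  L_II = 2.07224
0.335926 / 1.71996 ≈ 0.195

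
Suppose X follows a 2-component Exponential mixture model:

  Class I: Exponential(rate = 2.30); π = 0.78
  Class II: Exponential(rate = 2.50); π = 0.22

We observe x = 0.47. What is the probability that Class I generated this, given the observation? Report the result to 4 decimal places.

0.7818

P(component k | x) = π_k·f_k(x) / marginal(x), where marginal(x) = Σ_j π_j·f_j(x).
Exponential densities:
  f_I = 2.30·e^(−2.30·0.47) = 2.30·e^(−1.0810) = 0.780289
  f_II = 2.50·e^(−2.50·0.47) = 2.50·e^(−1.1750) = 0.772047
Unnormalised posteriors:
  π_I·f_I = 0.78 × 0.780289 = 0.608625
  π_II·f_II = 0.22 × 0.772047 = 0.16985
Marginal: 0.608625 + 0.16985 = 0.778476
So the posterior for Class I is 0.608625 / 0.778476 ≈ 0.7818.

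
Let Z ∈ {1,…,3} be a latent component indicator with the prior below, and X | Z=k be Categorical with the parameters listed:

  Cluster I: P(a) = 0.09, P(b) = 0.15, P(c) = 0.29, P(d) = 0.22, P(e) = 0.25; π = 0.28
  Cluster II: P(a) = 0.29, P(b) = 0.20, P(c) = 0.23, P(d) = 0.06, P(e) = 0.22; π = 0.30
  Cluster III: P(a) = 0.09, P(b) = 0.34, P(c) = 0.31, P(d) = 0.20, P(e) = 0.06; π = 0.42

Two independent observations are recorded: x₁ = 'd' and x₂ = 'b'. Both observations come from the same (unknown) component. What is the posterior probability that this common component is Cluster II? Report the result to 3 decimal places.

The responsibility of component k is P(Z=k) f_k(x) divided by Σ_j P(Z=j) f_j(x).
Since both observations come from the same component, the likelihood for component k is f_k(x₁)·f_k(x₂).
  L_I = [P(d | comp) = 0.22] × [0.15] = 0.033
  L_II = [P(d | comp) = 0.06] × [0.2] = 0.012
  L_III = [P(d | comp) = 0.20] × [0.34] = 0.068
Weight by the priors:
  P(Z=I)·L_I = 0.28 × 0.033 = 0.00924
  P(Z=II)·L_II = 0.30 × 0.012 = 0.0036
  P(Z=III)·L_III = 0.42 × 0.068 = 0.02856
Denominator: 0.00924 + 0.0036 + 0.02856 = 0.0414
So the posterior for Cluster II is 0.0036 / 0.0414 ≈ 0.087.

0.087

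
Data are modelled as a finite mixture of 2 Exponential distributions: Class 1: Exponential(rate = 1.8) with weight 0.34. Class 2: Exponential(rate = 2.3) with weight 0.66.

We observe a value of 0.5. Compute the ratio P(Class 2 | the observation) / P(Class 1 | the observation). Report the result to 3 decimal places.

1.932

Posterior odds = (w_i f_i(x)) / (w_j f_j(x)); the normalising sum cancels.
Component likelihoods at x = 0.5:
  f_1 = 1.8·e^(−1.8·0.5) = 1.8·e^(−0.9000) = 0.731825
  f_2 = 2.3·e^(−2.3·0.5) = 2.3·e^(−1.1500) = 0.728265
0.480655 / 0.248821 ≈ 1.932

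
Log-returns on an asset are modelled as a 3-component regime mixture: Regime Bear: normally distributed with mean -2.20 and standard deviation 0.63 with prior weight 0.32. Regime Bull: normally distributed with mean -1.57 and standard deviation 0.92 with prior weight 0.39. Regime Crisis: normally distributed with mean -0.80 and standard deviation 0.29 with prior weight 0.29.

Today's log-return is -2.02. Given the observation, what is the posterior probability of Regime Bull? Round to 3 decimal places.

0.435

By Bayes' theorem, P(k | x) = P(Z=k) f_k(x) / Σ_j P(Z=j) f_j(x).
Component likelihoods at x = -2.02:
  f_Bear = (1/(0.63·√(2π)))·exp(−(-2.02−-2.20)²/(2·0.63²)) = 0.633242·exp(-0.04082) = 0.607915
  f_Bull = (1/(0.92·√(2π)))·exp(−(-2.02−-1.57)²/(2·0.92²)) = 0.433633·exp(-0.11962) = 0.384742
  f_Crisis = (1/(0.29·√(2π)))·exp(−(-2.02−-0.80)²/(2·0.29²)) = 1.375663·exp(-8.84899) = 0.000197444
Unnormalised posteriors:
  P(Z=Bear)·f_Bear = 0.32 × 0.607915 = 0.194533
  P(Z=Bull)·f_Bull = 0.39 × 0.384742 = 0.15005
  P(Z=Crisis)·f_Crisis = 0.29 × 0.000197444 = 5.72589e-05
Sum: 0.194533 + 0.15005 + 5.72589e-05 = 0.34464
Responsibility of Regime Bull: 0.15005 / 0.34464 ≈ 0.435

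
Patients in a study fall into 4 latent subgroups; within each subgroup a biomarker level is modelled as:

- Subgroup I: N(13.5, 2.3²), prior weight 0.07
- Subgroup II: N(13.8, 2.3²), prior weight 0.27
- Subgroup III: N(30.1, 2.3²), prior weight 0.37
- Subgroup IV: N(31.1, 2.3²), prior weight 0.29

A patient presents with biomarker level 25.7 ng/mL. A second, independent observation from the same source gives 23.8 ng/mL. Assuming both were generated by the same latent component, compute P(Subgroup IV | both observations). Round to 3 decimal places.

0.079

By Bayes' theorem, P(k | x) = π_k f_k(x) / Σ_j π_j f_j(x).
Since both observations come from the same component, the likelihood for component k is f_k(x₁)·f_k(x₂).
  p_I = [(1/(2.3·√(2π)))·exp(−(25.7−13.5)²/(2·2.3²)) = 0.173453·exp(-14.06805) = 1.34742e-07] × [7.66184e-06] = 1.03238e-12
  p_II = [(1/(2.3·√(2π)))·exp(−(25.7−13.8)²/(2·2.3²)) = 0.173453·exp(-13.38469) = 2.66862e-07] × [1.36245e-05] = 3.63585e-12
  p_III = [(1/(2.3·√(2π)))·exp(−(25.7−30.1)²/(2·2.3²)) = 0.173453·exp(-1.82987) = 0.0278279] × [0.00407345] = 0.000113356
  p_IV = [(1/(2.3·√(2π)))·exp(−(25.7−31.1)²/(2·2.3²)) = 0.173453·exp(-2.75614) = 0.0110206] × [0.00112642] = 1.24138e-05
Prior × likelihood for each component:
  π_I·p_I = 0.07 × 1.03238e-12 = 7.22663e-14
  π_II·p_II = 0.27 × 3.63585e-12 = 9.81678e-13
  π_III·p_III = 0.37 × 0.000113356 = 4.19416e-05
  π_IV·p_IV = 0.29 × 1.24138e-05 = 3.6e-06
Sum: 7.22663e-14 + 9.81678e-13 + 4.19416e-05 + 3.6e-06 = 4.55416e-05
Responsibility of Subgroup IV: 3.6e-06 / 4.55416e-05 ≈ 0.079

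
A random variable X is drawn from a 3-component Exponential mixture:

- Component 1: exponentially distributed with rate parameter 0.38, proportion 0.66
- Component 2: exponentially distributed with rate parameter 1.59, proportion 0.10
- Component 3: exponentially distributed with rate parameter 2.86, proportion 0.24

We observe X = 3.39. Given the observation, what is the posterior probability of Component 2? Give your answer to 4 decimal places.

P(component k | x) = π_k·f_k(x) / marginal(x), where marginal(x) = Σ_j π_j·f_j(x).
Evaluate each component's likelihood at the observed value:
  f_1 = 0.38·e^(−0.38·3.39) = 0.38·e^(−1.2882) = 0.104791
  f_2 = 1.59·e^(−1.59·3.39) = 1.59·e^(−5.3901) = 0.00725281
  f_3 = 2.86·e^(−2.86·3.39) = 2.86·e^(−9.6954) = 0.000176079
Unnormalised posteriors:
  π_1·f_1 = 0.66 × 0.104791 = 0.0691623
  π_2·f_2 = 0.10 × 0.00725281 = 0.000725281
  π_3·f_3 = 0.24 × 0.000176079 = 4.22589e-05
Sum: 0.0691623 + 0.000725281 + 4.22589e-05 = 0.0699298
P(Component 2 | 3.39) ≈ 0.0104

0.0104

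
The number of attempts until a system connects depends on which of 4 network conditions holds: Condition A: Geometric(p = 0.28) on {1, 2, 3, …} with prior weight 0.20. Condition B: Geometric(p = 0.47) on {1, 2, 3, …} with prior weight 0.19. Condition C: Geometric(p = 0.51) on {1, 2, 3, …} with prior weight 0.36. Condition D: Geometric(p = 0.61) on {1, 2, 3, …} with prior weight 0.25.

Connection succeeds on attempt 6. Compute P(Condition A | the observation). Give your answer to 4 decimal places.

The responsibility of component k is P(Z=k) f_k(x) divided by Σ_j P(Z=j) f_j(x).
Geometric probabilities:
  L_A = 0.0541777
  L_B = 0.0196552
  L_C = 0.0144062
  L_D = 0.00550368
Multiply by the mixture weights:
  P(Z=A)·L_A = 0.20 × 0.0541777 = 0.0108355
  P(Z=B)·L_B = 0.19 × 0.0196552 = 0.00373449
  P(Z=C)·L_C = 0.36 × 0.0144062 = 0.00518625
  P(Z=D)·L_D = 0.25 × 0.00550368 = 0.00137592
Denominator: 0.0108355 + 0.00373449 + 0.00518625 + 0.00137592 = 0.0211322
P(Condition A | the observation) ≈ 0.5128

0.5128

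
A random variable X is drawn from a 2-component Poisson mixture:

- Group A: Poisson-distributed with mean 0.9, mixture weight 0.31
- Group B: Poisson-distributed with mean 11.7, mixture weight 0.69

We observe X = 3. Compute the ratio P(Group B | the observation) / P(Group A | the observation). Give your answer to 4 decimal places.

Posterior odds = (w_i f_i(x)) / (w_j f_j(x)); the normalising sum cancels.
Component likelihoods at x = 3:
  L_A = e^(−0.9)·0.9^3/3! = 0.0493982
  L_B = e^(−11.7)·11.7^3/3! = 0.00221391
Posterior odds = (w_B·L_B) / (w_A·L_A) = (0.69·0.00221391) / (0.31·0.0493982) = 0.0015276 / 0.0153134 ≈ 0.0998

0.0998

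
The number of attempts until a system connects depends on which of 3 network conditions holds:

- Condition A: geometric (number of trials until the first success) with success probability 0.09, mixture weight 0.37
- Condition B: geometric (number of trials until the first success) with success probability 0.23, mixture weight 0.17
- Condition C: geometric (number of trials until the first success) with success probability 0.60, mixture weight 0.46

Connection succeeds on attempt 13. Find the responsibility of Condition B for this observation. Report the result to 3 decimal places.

Posterior ∝ prior × likelihood, so P(k | x) ∝ π_k f_k(x); normalise over all components.
Geometric probabilities:
  f_A = 0.0290228
  f_B = 0.00999117
  f_C = 1.00663e-05
Prior × likelihood for each component:
  π_A·f_A = 0.37 × 0.0290228 = 0.0107384
  π_B·f_B = 0.17 × 0.00999117 = 0.0016985
  π_C·f_C = 0.46 × 1.00663e-05 = 4.63051e-06
Denominator: 0.0107384 + 0.0016985 + 4.63051e-06 = 0.0124416
So the posterior for Condition B is 0.0016985 / 0.0124416 ≈ 0.137.

0.137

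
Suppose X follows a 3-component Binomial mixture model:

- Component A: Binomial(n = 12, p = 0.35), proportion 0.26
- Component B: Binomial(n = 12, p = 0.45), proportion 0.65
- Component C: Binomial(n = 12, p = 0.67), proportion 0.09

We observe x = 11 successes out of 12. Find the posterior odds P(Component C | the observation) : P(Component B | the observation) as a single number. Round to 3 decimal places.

6.622

Only the two components matter; the odds are (π_i f_i(x)) / (π_j f_j(x)).
Binomial probabilities:
  p_A = 7.53083e-05
  p_B = 0.0010113
  p_C = 0.0483635
Posterior odds = (π_C·p_C) / (π_B·p_B) = (0.09·0.0483635) / (0.65·0.0010113) = 0.00435272 / 0.000657347 ≈ 6.622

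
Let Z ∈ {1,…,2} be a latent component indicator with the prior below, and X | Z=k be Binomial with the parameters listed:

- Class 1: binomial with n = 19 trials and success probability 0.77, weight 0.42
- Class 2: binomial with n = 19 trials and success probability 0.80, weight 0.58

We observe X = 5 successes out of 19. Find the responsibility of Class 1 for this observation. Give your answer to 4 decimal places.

0.8089

Posterior ∝ prior × likelihood, so P(k | x) ∝ π_k f_k(x); normalise over all components.
Evaluate each component's likelihood at the observed value:
  p_1 = 3.64879e-06
  p_2 = 6.24273e-07
Weight by the priors:
  π_1·p_1 = 0.42 × 3.64879e-06 = 1.53249e-06
  π_2·p_2 = 0.58 × 6.24273e-07 = 3.62079e-07
Evidence: 1.53249e-06 + 3.62079e-07 = 1.89457e-06
P(Class 1 | the observation) = 1.53249e-06 / 1.89457e-06 ≈ 0.8089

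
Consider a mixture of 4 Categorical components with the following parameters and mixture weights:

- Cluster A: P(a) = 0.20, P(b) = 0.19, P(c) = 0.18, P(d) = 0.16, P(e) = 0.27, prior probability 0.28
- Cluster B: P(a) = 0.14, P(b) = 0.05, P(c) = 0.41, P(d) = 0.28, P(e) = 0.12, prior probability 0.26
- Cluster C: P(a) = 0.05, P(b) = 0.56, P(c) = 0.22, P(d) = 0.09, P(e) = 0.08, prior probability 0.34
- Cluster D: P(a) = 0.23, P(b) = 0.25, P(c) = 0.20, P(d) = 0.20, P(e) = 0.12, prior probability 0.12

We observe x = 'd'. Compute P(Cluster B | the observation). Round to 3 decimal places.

0.423

P(component k | x) = π_k·f_k(x) / marginal(x), where marginal(x) = Σ_j π_j·f_j(x).
Evaluate each component's likelihood at the observed value:
  L_A = 0.16
  L_B = 0.28
  L_C = 0.09
  L_D = 0.2
Unnormalised posteriors:
  π_A·L_A = 0.28 × 0.16 = 0.0448
  π_B·L_B = 0.26 × 0.28 = 0.0728
  π_C·L_C = 0.34 × 0.09 = 0.0306
  π_D·L_D = 0.12 × 0.2 = 0.024
Denominator: 0.0448 + 0.0728 + 0.0306 + 0.024 = 0.1722
Responsibility of Cluster B: 0.0728 / 0.1722 ≈ 0.423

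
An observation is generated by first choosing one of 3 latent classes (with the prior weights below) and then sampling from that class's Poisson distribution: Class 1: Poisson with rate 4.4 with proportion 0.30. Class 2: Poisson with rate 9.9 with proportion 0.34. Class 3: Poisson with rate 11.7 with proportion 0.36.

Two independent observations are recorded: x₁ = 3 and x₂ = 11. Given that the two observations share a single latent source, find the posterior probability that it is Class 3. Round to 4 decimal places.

The responsibility of component k is w_k f_k(x) divided by Σ_j w_j f_j(x).
Since both observations come from the same component, the likelihood for component k is f_k(x₁)·f_k(x₂).
  L_1 = [e^(−4.4)·4.4^3/3! = 0.174305] × [0.00368068] = 0.000641563
  L_2 = [e^(−9.9)·9.9^3/3! = 0.00811407] × [0.112542] = 0.000913177
  L_3 = [e^(−11.7)·11.7^3/3! = 0.00221391] × [0.116854] = 0.000258705
Weight by the priors:
  w_1·L_1 = 0.30 × 0.000641563 = 0.000192469
  w_2·L_2 = 0.34 × 0.000913177 = 0.00031048
  w_3·L_3 = 0.36 × 0.000258705 = 9.31337e-05
Marginal: 0.000192469 + 0.00031048 + 9.31337e-05 = 0.000596083
Responsibility of Class 3: 9.31337e-05 / 0.000596083 ≈ 0.1562

0.1562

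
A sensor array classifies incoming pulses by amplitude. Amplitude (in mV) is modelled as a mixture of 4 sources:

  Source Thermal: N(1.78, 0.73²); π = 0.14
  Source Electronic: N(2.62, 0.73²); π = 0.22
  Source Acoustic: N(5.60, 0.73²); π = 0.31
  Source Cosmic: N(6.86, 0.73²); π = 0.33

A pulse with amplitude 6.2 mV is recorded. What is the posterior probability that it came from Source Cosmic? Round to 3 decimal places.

By Bayes' theorem, P(k | x) = P(Z=k) f_k(x) / Σ_j P(Z=j) f_j(x).
Evaluate each component's likelihood at the observed value:
  L_Thermal = (1/(0.73·√(2π)))·exp(−(6.2−1.78)²/(2·0.73²)) = 0.546496·exp(-18.33027) = 5.98209e-09
  L_Electronic = (1/(0.73·√(2π)))·exp(−(6.2−2.62)²/(2·0.73²)) = 0.546496·exp(-12.02515) = 3.27441e-06
  L_Acoustic = (1/(0.73·√(2π)))·exp(−(6.2−5.60)²/(2·0.73²)) = 0.546496·exp(-0.33777) = 0.389846
  L_Cosmic = (1/(0.73·√(2π)))·exp(−(6.2−6.86)²/(2·0.73²)) = 0.546496·exp(-0.40871) = 0.363152
Weight by the priors:
  P(Z=Thermal)·L_Thermal = 0.14 × 5.98209e-09 = 8.37492e-10
  P(Z=Electronic)·L_Electronic = 0.22 × 3.27441e-06 = 7.2037e-07
  P(Z=Acoustic)·L_Acoustic = 0.31 × 0.389846 = 0.120852
  P(Z=Cosmic)·L_Cosmic = 0.33 × 0.363152 = 0.11984
Normaliser: 8.37492e-10 + 7.2037e-07 + 0.120852 + 0.11984 = 0.240693
Responsibility of Source Cosmic: 0.11984 / 0.240693 ≈ 0.498

0.498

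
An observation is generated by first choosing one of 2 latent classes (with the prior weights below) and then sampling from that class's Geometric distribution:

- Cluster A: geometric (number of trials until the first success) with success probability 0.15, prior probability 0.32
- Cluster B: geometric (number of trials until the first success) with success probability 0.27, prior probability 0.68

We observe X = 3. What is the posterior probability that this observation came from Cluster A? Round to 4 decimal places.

Posterior ∝ prior × likelihood, so P(k | x) ∝ π_k f_k(x); normalise over all components.
Evaluate each component's likelihood at the observed value:
  f_A = 0.15·(1−0.15)^2 = 0.15·0.7225 = 0.108375
  f_B = 0.27·(1−0.27)^2 = 0.27·0.5329 = 0.143883
Weight by the priors:
  π_A·f_A = 0.32 × 0.108375 = 0.03468
  π_B·f_B = 0.68 × 0.143883 = 0.0978404
Marginal: 0.03468 + 0.0978404 = 0.13252
P(Cluster A | the observation) = 0.03468 / 0.13252 ≈ 0.2617

0.2617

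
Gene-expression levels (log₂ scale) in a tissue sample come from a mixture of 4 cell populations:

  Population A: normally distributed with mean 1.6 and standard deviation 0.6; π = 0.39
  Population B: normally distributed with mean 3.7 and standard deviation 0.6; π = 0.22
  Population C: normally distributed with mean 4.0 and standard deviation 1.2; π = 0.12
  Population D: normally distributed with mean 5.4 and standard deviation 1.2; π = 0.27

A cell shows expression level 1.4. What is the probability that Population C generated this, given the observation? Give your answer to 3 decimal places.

Posterior ∝ prior × likelihood, so P(k | x) ∝ P(Z=k) f_k(x); normalise over all components.
Evaluate each component's likelihood at the observed value:
  L_A = 0.628972
  L_B = 0.000428451
  L_C = 0.0317939
  L_D = 0.00128523
Multiply by the mixture weights:
  P(Z=A)·L_A = 0.39 × 0.628972 = 0.245299
  P(Z=B)·L_B = 0.22 × 0.000428451 = 9.42591e-05
  P(Z=C)·L_C = 0.12 × 0.0317939 = 0.00381526
  P(Z=D)·L_D = 0.27 × 0.00128523 = 0.000347013
Marginal: 0.245299 + 9.42591e-05 + 0.00381526 + 0.000347013 = 0.249556
Responsibility of Population C: 0.00381526 / 0.249556 ≈ 0.015

0.015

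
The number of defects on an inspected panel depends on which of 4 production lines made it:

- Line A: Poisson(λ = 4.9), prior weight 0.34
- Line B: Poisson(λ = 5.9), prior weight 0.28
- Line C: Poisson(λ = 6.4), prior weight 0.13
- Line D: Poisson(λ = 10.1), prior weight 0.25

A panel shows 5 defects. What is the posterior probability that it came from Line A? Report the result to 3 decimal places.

Posterior ∝ prior × likelihood, so P(k | x) ∝ π_k f_k(x); normalise over all components.
Evaluate each component's likelihood at the observed value:
  L_A = e^(−4.9)·4.9^5/5! = 0.17529
  L_B = e^(−5.9)·5.9^5/5! = 0.163208
  L_C = e^(−6.4)·6.4^5/5! = 0.148674
  L_D = e^(−10.1)·10.1^5/5! = 0.0359792
Unnormalised posteriors:
  π_A·L_A = 0.34 × 0.17529 = 0.0595985
  π_B·L_B = 0.28 × 0.163208 = 0.0456982
  π_C·L_C = 0.13 × 0.148674 = 0.0193276
  π_D·L_D = 0.25 × 0.0359792 = 0.0089948
Evidence: 0.0595985 + 0.0456982 + 0.0193276 + 0.0089948 = 0.133619
P(Line A | the observation) = 0.0595985 / 0.133619 ≈ 0.446

0.446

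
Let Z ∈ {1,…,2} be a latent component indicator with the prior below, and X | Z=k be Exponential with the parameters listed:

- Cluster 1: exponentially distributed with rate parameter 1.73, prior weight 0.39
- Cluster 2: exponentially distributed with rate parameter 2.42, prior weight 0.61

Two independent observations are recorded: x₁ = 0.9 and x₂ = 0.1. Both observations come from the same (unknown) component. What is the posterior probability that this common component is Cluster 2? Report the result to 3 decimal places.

Posterior ∝ prior × likelihood, so P(k | x) ∝ P(Z=k) f_k(x); normalise over all components.
Since both observations come from the same component, the likelihood for component k is f_k(x₁)·f_k(x₂).
  L_1 = [0.364628] × [1.45517] = 0.530595
  L_2 = [0.274108] × [1.89984] = 0.520761
Prior × likelihood for each component:
  P(Z=1)·L_1 = 0.39 × 0.530595 = 0.206932
  P(Z=2)·L_2 = 0.61 × 0.520761 = 0.317664
Denominator: 0.206932 + 0.317664 = 0.524596
Responsibility of Cluster 2: 0.317664 / 0.524596 ≈ 0.606

0.606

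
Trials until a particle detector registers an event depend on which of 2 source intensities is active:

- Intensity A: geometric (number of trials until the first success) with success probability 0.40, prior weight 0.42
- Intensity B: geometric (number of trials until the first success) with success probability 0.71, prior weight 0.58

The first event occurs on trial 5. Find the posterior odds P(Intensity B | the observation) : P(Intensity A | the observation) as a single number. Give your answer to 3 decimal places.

Only the two components matter; the odds are (π_i f_i(x)) / (π_j f_j(x)).
Component likelihoods at x = 5:
  p_A = 0.05184
  p_B = 0.0050217
Posterior odds = (π_B·p_B) / (π_A·p_A) = (0.58·0.0050217) / (0.42·0.05184) = 0.00291258 / 0.0217728 ≈ 0.134

0.134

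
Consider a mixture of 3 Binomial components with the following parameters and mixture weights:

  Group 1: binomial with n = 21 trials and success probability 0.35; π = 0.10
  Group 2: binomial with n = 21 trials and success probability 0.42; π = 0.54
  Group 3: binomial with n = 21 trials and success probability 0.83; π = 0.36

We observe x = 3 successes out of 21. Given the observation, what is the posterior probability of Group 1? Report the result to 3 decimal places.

0.455

By Bayes' theorem, P(k | x) = π_k f_k(x) / Σ_j π_j f_j(x).
Binomial probabilities:
  p_1 = C(21,3)·0.35^3·0.65^18 = 1330·0.042875·0.000428983 = 0.0244622
  p_2 = C(21,3)·0.42^3·0.58^18 = 1330·0.074088·5.51701e-05 = 0.0054363
  p_3 = C(21,3)·0.83^3·0.17^18 = 1330·0.571787·1.40631e-14 = 1.06946e-11
Prior × likelihood for each component:
  π_1·p_1 = 0.10 × 0.0244622 = 0.00244622
  π_2·p_2 = 0.54 × 0.0054363 = 0.0029356
  π_3·p_3 = 0.36 × 1.06946e-11 = 3.85007e-12
Marginal: 0.00244622 + 0.0029356 + 3.85007e-12 = 0.00538183
So the posterior for Group 1 is 0.00244622 / 0.00538183 ≈ 0.455.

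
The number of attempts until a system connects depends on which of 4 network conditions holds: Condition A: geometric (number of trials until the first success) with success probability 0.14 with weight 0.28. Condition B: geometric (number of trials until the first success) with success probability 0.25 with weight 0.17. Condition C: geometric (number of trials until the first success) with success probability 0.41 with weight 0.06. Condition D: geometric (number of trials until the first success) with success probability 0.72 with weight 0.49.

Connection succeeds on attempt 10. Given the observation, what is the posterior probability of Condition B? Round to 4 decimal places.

Posterior ∝ prior × likelihood, so P(k | x) ∝ π_k f_k(x); normalise over all components.
Evaluate each component's likelihood at the observed value:
  f_A = 0.14·(1−0.14)^9 = 0.14·0.257327 = 0.0360258
  f_B = 0.25·(1−0.25)^9 = 0.25·0.0750847 = 0.0187712
  f_C = 0.41·(1−0.41)^9 = 0.41·0.008663 = 0.00355183
  f_D = 0.72·(1−0.72)^9 = 0.72·1.05785e-05 = 7.61649e-06
Multiply by the mixture weights:
  π_A·f_A = 0.28 × 0.0360258 = 0.0100872
  π_B·f_B = 0.17 × 0.0187712 = 0.0031911
  π_C·f_C = 0.06 × 0.00355183 = 0.00021311
  π_D·f_D = 0.49 × 7.61649e-06 = 3.73208e-06
Normaliser: 0.0100872 + 0.0031911 + 0.00021311 + 3.73208e-06 = 0.0134952
P(Condition B | the observation) = 0.0031911 / 0.0134952 ≈ 0.2365

0.2365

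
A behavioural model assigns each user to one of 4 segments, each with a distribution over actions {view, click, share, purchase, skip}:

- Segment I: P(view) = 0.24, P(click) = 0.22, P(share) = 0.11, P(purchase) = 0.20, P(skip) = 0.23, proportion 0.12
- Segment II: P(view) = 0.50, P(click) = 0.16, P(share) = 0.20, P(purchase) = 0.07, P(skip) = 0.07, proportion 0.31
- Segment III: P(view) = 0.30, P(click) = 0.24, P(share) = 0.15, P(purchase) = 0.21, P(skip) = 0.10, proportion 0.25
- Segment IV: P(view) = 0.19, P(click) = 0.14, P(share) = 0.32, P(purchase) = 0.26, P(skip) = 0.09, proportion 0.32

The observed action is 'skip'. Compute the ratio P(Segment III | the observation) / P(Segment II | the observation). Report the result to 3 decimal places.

Only the two components matter; the odds are (w_i f_i(x)) / (w_j f_j(x)).
Evaluate each component's likelihood at the observed value:
  p_I = 0.23
  p_II = 0.07
  p_III = 0.1
  p_IV = 0.09
Posterior odds = (w_III·p_III) / (w_II·p_II) = (0.25·0.1) / (0.31·0.07) = 0.025 / 0.0217 ≈ 1.152

1.152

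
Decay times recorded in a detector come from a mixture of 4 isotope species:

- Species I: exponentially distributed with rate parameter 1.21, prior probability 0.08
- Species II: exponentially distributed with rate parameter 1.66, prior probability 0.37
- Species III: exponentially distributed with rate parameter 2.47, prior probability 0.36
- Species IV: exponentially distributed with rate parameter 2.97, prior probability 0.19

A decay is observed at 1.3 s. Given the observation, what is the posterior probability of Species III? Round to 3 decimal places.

Posterior ∝ prior × likelihood, so P(k | x) ∝ π_k f_k(x); normalise over all components.
Exponential densities:
  L_I = 1.21·e^(−1.21·1.3) = 1.21·e^(−1.5730) = 0.250981
  L_II = 1.66·e^(−1.66·1.3) = 1.66·e^(−2.1580) = 0.191823
  L_III = 2.47·e^(−2.47·1.3) = 2.47·e^(−3.2110) = 0.0995812
  L_IV = 2.97·e^(−2.97·1.3) = 2.97·e^(−3.8610) = 0.0625094
Prior × likelihood for each component:
  π_I·L_I = 0.08 × 0.250981 = 0.0200784
  π_II·L_II = 0.37 × 0.191823 = 0.0709745
  π_III·L_III = 0.36 × 0.0995812 = 0.0358492
  π_IV·L_IV = 0.19 × 0.0625094 = 0.0118768
Evidence: 0.0200784 + 0.0709745 + 0.0358492 + 0.0118768 = 0.138779
P(Species III | data) = 0.0358492 / 0.138779 ≈ 0.258

0.258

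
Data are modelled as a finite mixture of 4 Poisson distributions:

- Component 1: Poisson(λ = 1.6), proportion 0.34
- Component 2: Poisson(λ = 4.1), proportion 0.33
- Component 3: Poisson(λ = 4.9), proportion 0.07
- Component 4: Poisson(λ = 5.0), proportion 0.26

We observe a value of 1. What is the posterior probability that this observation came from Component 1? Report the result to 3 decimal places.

0.765

P(component k | x) = P(Z=k)·f_k(x) / marginal(x), where marginal(x) = Σ_j P(Z=j)·f_j(x).
Component likelihoods at x = 1:
  L_1 = 0.323034
  L_2 = 0.067948
  L_3 = 0.0364883
  L_4 = 0.0336897
Unnormalised posteriors:
  P(Z=1)·L_1 = 0.34 × 0.323034 = 0.109832
  P(Z=2)·L_2 = 0.33 × 0.067948 = 0.0224228
  P(Z=3)·L_3 = 0.07 × 0.0364883 = 0.00255418
  P(Z=4)·L_4 = 0.26 × 0.0336897 = 0.00875933
Normaliser: 0.109832 + 0.0224228 + 0.00255418 + 0.00875933 = 0.143568
Responsibility of Component 1: 0.109832 / 0.143568 ≈ 0.765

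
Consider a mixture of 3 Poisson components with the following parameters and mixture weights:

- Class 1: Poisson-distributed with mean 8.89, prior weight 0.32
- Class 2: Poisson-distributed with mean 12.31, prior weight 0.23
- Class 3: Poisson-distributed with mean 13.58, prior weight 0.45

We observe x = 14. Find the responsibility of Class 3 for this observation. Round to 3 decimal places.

Posterior ∝ prior × likelihood, so P(k | x) ∝ π_k f_k(x); normalise over all components.
Component likelihoods at x = 14:
  L_1 = e^(−8.89)·8.89^14/14! = 0.0304326
  L_2 = e^(−12.31)·12.31^14/14! = 0.0948504
  L_3 = e^(−13.58)·13.58^14/14! = 0.10531
Multiply by the mixture weights:
  π_1·L_1 = 0.32 × 0.0304326 = 0.00973842
  π_2·L_2 = 0.23 × 0.0948504 = 0.0218156
  π_3·L_3 = 0.45 × 0.10531 = 0.0473895
Evidence: 0.00973842 + 0.0218156 + 0.0473895 = 0.0789435
So the posterior for Class 3 is 0.0473895 / 0.0789435 ≈ 0.600.

0.600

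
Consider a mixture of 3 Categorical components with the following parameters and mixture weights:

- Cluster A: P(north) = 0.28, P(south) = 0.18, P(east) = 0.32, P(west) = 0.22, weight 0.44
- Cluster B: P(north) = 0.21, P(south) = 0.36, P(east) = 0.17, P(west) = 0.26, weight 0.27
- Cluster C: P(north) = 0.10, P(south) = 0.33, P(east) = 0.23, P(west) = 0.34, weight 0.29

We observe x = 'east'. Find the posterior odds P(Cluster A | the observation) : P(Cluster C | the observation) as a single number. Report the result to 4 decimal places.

Only the two components matter; the odds are (π_i f_i(x)) / (π_j f_j(x)).
Component likelihoods at x = 'east':
  f_A = P(east | comp) = 0.32
  f_B = P(east | comp) = 0.17
  f_C = P(east | comp) = 0.23
Posterior odds = (π_A·f_A) / (π_C·f_C) = (0.44·0.32) / (0.29·0.23) = 0.1408 / 0.0667 ≈ 2.1109

2.1109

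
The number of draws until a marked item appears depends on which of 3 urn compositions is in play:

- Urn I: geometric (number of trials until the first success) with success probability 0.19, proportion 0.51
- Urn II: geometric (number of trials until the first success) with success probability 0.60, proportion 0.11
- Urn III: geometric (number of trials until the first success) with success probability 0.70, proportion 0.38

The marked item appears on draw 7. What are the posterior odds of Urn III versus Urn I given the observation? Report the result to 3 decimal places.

0.007

Since P(k|x) ∝ w_k f_k(x), the posterior odds are w_i f_i(x) / (w_j f_j(x)).
Evaluate each component's likelihood at the observed value:
  f_I = 0.19·(1−0.19)^6 = 0.19·0.28243 = 0.0536616
  f_II = 0.60·(1−0.60)^6 = 0.60·0.004096 = 0.0024576
  f_III = 0.70·(1−0.70)^6 = 0.70·0.000729 = 0.0005103
Posterior odds = (w_III·f_III) / (w_I·f_I) = (0.38·0.0005103) / (0.51·0.0536616) = 0.000193914 / 0.0273674 ≈ 0.007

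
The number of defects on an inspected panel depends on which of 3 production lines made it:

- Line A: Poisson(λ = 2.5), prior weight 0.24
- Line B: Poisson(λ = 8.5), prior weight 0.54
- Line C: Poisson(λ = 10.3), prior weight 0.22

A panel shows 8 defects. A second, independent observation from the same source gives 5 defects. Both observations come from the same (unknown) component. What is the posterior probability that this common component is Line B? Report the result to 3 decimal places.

The responsibility of component k is P(Z=k) f_k(x) divided by Σ_j P(Z=j) f_j(x).
Since both observations come from the same component, the likelihood for component k is f_k(x₁)·f_k(x₂).
  L_A = [e^(−2.5)·2.5^8/8! = 0.00310644] × [0.0668009] = 0.000207513
  L_B = [e^(−8.5)·8.5^8/8! = 0.137508] × [0.0752333] = 0.0103452
  L_C = [e^(−10.3)·10.3^8/8! = 0.105668] × [0.0324916] = 0.00343333
Multiply by the mixture weights:
  P(Z=A)·L_A = 0.24 × 0.000207513 = 4.98032e-05
  P(Z=B)·L_B = 0.54 × 0.0103452 = 0.0055864
  P(Z=C)·L_C = 0.22 × 0.00343333 = 0.000755333
Marginal: 4.98032e-05 + 0.0055864 + 0.000755333 = 0.00639153
P(Line B | x) = 0.0055864 / 0.00639153 ≈ 0.874

0.874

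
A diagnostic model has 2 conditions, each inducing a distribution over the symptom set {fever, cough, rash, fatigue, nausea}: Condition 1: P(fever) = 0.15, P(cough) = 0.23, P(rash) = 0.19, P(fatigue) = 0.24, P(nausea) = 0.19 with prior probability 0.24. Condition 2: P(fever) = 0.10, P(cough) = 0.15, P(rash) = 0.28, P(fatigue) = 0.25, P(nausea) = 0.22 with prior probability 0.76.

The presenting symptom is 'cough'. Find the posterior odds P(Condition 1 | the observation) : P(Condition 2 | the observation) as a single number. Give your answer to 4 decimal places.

The posterior odds equal the prior odds times the likelihood ratio: (π_i/π_j)·(f_i(x)/f_j(x)).
Evaluate each component's likelihood at the observed value:
  f_1 = P(cough | comp) = 0.23
  f_2 = P(cough | comp) = 0.15
Posterior odds = (π_1·f_1) / (π_2·f_2) = (0.24·0.23) / (0.76·0.15) = 0.0552 / 0.114 ≈ 0.4842

0.4842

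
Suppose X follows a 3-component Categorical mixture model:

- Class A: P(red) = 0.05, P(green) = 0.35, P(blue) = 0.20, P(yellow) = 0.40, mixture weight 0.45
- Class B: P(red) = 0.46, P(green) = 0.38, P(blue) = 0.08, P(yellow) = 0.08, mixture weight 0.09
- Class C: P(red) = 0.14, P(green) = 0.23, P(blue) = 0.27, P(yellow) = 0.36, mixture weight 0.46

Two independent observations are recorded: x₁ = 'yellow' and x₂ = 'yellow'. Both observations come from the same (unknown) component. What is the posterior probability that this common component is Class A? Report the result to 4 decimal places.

The responsibility of component k is P(Z=k) f_k(x) divided by Σ_j P(Z=j) f_j(x).
Since both observations come from the same component, the likelihood for component k is f_k(x₁)·f_k(x₂).
  f_A = [0.4] × [0.4] = 0.16
  f_B = [0.08] × [0.08] = 0.0064
  f_C = [0.36] × [0.36] = 0.1296
Multiply by the mixture weights:
  P(Z=A)·f_A = 0.45 × 0.16 = 0.072
  P(Z=B)·f_B = 0.09 × 0.0064 = 0.000576
  P(Z=C)·f_C = 0.46 × 0.1296 = 0.059616
Sum: 0.072 + 0.000576 + 0.059616 = 0.132192
Responsibility of Class A: 0.072 / 0.132192 ≈ 0.5447

0.5447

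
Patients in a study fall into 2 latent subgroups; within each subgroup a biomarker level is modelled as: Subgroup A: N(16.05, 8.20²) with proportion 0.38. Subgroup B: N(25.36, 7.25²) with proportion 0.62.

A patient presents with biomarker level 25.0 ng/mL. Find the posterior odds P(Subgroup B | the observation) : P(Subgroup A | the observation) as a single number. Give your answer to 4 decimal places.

3.3438

The posterior odds equal the prior odds times the likelihood ratio: (π_i/π_j)·(f_i(x)/f_j(x)).
Normal densities:
  L_A = (1/(8.20·√(2π)))·exp(−(25.0−16.05)²/(2·8.20²)) = 0.048651·exp(-0.59565) = 0.026817
  L_B = (1/(7.25·√(2π)))·exp(−(25.0−25.36)²/(2·7.25²)) = 0.055027·exp(-0.00123) = 0.0549587
0.0340744 / 0.0101905 ≈ 3.3438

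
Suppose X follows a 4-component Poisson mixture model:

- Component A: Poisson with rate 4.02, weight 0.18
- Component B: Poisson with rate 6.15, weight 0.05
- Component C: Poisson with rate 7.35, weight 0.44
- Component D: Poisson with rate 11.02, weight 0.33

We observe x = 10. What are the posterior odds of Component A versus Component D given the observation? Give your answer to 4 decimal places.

The posterior odds equal the prior odds times the likelihood ratio: (π_i/π_j)·(f_i(x)/f_j(x)).
Poisson probabilities:
  L_A = e^(−4.02)·4.02^10/10! = 0.00545298
  L_B = e^(−6.15)·6.15^10/10! = 0.0455069
  L_C = e^(−7.35)·7.35^10/10! = 0.081479
  L_D = e^(−11.02)·11.02^10/10! = 0.119159
Odds = (0.18/0.33) × (0.00545298/0.119159) = 0.545455 × 0.0457621 ≈ 0.0250

0.0250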